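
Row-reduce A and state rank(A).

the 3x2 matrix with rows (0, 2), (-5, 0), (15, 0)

rank(A) = 2

Row reduction:
R1 <-> R2   (pivot in column 1 was zero)
[ -5  0 ]
[  0  2 ]
[ 15  0 ]
R3 <- R3 - (-3)*R1:  [ 0  0 ]
Row echelon form:
[ -5  0 ]
[  0  2 ]
[  0  0 ]
Nonzero rows / pivot columns: 2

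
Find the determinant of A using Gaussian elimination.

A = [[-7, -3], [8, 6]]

det(A) = -18

Forward elimination:
R2 <- R2 - (-8/7)*R1:  [    0  18/7 ]
Upper-triangular form:
[ -7    -3 ]
[  0  18/7 ]
det(A) = (-1)^0 * (-7) * (18/7) = -18  (0 row swaps -> sign +1)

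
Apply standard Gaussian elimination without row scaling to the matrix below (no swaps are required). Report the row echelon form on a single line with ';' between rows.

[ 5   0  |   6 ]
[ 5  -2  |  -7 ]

Forward elimination:
R2 <- R2 - (1)*R1:  [   0   -2  -13 ]
Row echelon form:
[ 5   0  |    6 ]
[ 0  -2  |  -13 ]

REF = [5 0 6; 0 -2 -13]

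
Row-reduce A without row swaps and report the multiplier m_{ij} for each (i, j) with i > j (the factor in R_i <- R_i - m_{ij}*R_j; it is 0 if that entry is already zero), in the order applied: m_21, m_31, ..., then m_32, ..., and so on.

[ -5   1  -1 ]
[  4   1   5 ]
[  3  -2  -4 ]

Forward elimination:
R2 <- R2 - (-4/5)*R1:  [    0   9/5  21/5 ]
R3 <- R3 - (-3/5)*R1:  [     0   -7/5  -23/5 ]
R3 <- R3 - (-7/9)*R2:  [    0     0  -4/3 ]
Multipliers (in order of application): m_{21} = -4/5, m_{31} = -3/5, m_{32} = -7/9

multipliers: -4/5, -3/5, -7/9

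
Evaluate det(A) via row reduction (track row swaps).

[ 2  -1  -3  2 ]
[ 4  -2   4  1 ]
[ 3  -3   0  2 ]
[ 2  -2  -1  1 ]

det(A) = -19

Forward elimination:
R2 <- R2 - (2)*R1:  [  0   0  10  -3 ]
R3 <- R3 - (3/2)*R1:  [    0  -3/2   9/2    -1 ]
R4 <- R4 - (1)*R1:  [  0  -1   2  -1 ]
R2 <-> R3   (pivot in column 2 was zero)
[ 2    -1   -3   2 ]
[ 0  -3/2  9/2  -1 ]
[ 0     0   10  -3 ]
[ 0    -1    2  -1 ]
R4 <- R4 - (2/3)*R2:  [    0     0    -1  -1/3 ]
R4 <- R4 - (-1/10)*R3:  [      0       0       0  -19/30 ]
Upper-triangular form:
[ 2    -1   -3       2 ]
[ 0  -3/2  9/2      -1 ]
[ 0     0   10      -3 ]
[ 0     0    0  -19/30 ]
det(A) = (-1)^1 * (2) * (-3/2) * (10) * (-19/30) = -19  (1 row swap -> sign -1)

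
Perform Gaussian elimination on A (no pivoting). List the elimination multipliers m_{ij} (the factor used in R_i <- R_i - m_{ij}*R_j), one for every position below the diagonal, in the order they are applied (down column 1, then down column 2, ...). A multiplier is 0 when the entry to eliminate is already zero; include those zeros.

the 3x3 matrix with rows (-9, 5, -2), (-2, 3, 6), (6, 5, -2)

Forward elimination:
R2 <- R2 - (2/9)*R1:  [    0  17/9  58/9 ]
R3 <- R3 - (-2/3)*R1:  [     0   25/3  -10/3 ]
R3 <- R3 - (75/17)*R2:  [       0        0  -540/17 ]
Multipliers (in order of application): m_{21} = 2/9, m_{31} = -2/3, m_{32} = 75/17

multipliers: 2/9, -2/3, 75/17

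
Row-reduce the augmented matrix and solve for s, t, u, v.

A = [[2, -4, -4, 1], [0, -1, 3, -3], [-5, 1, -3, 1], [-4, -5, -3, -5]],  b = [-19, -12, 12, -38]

Forward elimination on [A|b]:
R3 <- R3 - (-5/2)*R1:  [     0     -9    -13    7/2  -71/2 ]
R4 <- R4 - (-2)*R1:  [   0  -13  -11   -3  -76 ]
R3 <- R3 - (9)*R2:  [     0      0    -40   61/2  145/2 ]
R4 <- R4 - (13)*R2:  [   0    0  -50   36   80 ]
R4 <- R4 - (5/4)*R3:  [     0      0      0  -17/8  -85/8 ]
Row echelon form:
[ 2  -4   -4      1  |    -19 ]
[ 0  -1    3     -3  |    -12 ]
[ 0   0  -40   61/2  |  145/2 ]
[ 0   0    0  -17/8  |  -85/8 ]
Back-substitution:
v = (-85/8) / (-17/8) = 5
u = (145/2 - (61/2)*(5)) / -40 = 2
t = (-12 - (3)*(2) - (-3)*(5)) / -1 = 3
s = (-19 - (-4)*(3) - (-4)*(2) - (1)*(5)) / 2 = -2

(-2, 3, 2, 5)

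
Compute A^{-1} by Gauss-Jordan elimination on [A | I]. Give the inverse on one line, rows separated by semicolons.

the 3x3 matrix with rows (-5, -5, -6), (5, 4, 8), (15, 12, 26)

Gauss-Jordan on [A | I]:
R1 <- (1/-5)*R1:  [    1     1   6/5  |  -1/5     0     0 ]
R2 <- R2 - (5)*R1:  [  0  -1   2  |   1   1   0 ]
R3 <- R3 - (15)*R1:  [  0  -3   8  |   3   0   1 ]
R2 <- (1/-1)*R2:  [  0   1  -2  |  -1  -1   0 ]
R1 <- R1 - (1)*R2:  [    1     0  16/5  |   4/5     1     0 ]
R3 <- R3 - (-3)*R2:  [  0   0   2  |   0  -3   1 ]
R3 <- (1/2)*R3:  [    0     0     1  |     0  -3/2   1/2 ]
R1 <- R1 - (16/5)*R3:  [    1     0     0  |   4/5  29/5  -8/5 ]
R2 <- R2 - (-2)*R3:  [  0   1   0  |  -1  -4   1 ]
Right block of [I | A^{-1}] is the inverse:
[ 4/5  29/5  -8/5 ]
[  -1    -4     1 ]
[   0  -3/2   1/2 ]

inverse = [4/5 29/5 -8/5; -1 -4 1; 0 -3/2 1/2]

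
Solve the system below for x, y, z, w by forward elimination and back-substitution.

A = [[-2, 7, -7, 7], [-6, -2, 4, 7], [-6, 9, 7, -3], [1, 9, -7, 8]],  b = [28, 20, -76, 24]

(0, -4, -4, 4)

Forward elimination on [A|b]:
R2 <- R2 - (3)*R1:  [   0  -23   25  -14  -64 ]
R3 <- R3 - (3)*R1:  [    0   -12    28   -24  -160 ]
R4 <- R4 - (-1/2)*R1:  [     0   25/2  -21/2   23/2     38 ]
R3 <- R3 - (12/23)*R2:  [        0         0    344/23   -384/23  -2912/23 ]
R4 <- R4 - (-25/46)*R2:  [      0       0   71/23  179/46   74/23 ]
R4 <- R4 - (71/344)*R3:  [       0        0        0   631/86  1262/43 ]
Row echelon form:
[ -2    7      -7        7  |        28 ]
[  0  -23      25      -14  |       -64 ]
[  0    0  344/23  -384/23  |  -2912/23 ]
[  0    0       0   631/86  |   1262/43 ]
Back-substitution:
w = (1262/43) / (631/86) = 4
z = (-2912/23 - (-384/23)*(4)) / (344/23) = -4
y = (-64 - (25)*(-4) - (-14)*(4)) / -23 = -4
x = (28 - (7)*(-4) - (-7)*(-4) - (7)*(4)) / -2 = 0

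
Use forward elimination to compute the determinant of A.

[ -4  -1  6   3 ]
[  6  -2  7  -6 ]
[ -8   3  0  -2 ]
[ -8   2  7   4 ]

det(A) = 1322

Forward elimination:
R2 <- R2 - (-3/2)*R1:  [    0  -7/2    16  -3/2 ]
R3 <- R3 - (2)*R1:  [   0    5  -12   -8 ]
R4 <- R4 - (2)*R1:  [  0   4  -5  -2 ]
R3 <- R3 - (-10/7)*R2:  [     0      0   76/7  -71/7 ]
R4 <- R4 - (-8/7)*R2:  [     0      0   93/7  -26/7 ]
R4 <- R4 - (93/76)*R3:  [      0       0       0  661/76 ]
Upper-triangular form:
[ -4    -1     6       3 ]
[  0  -7/2    16    -3/2 ]
[  0     0  76/7   -71/7 ]
[  0     0     0  661/76 ]
det(A) = (-1)^0 * (-4) * (-7/2) * (76/7) * (661/76) = 1322  (0 row swaps -> sign +1)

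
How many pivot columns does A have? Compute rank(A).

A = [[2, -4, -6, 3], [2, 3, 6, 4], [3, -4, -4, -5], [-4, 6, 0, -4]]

rank(A) = 4

Row reduction:
R2 <- R2 - (1)*R1:  [  0   7  12   1 ]
R3 <- R3 - (3/2)*R1:  [     0      2      5  -19/2 ]
R4 <- R4 - (-2)*R1:  [   0   -2  -12    2 ]
R3 <- R3 - (2/7)*R2:  [       0        0     11/7  -137/14 ]
R4 <- R4 - (-2/7)*R2:  [     0      0  -60/7   16/7 ]
R4 <- R4 - (-60/11)*R3:  [       0        0        0  -562/11 ]
Row echelon form:
[ 2  -4    -6        3 ]
[ 0   7    12        1 ]
[ 0   0  11/7  -137/14 ]
[ 0   0     0  -562/11 ]
Nonzero rows / pivot columns: 4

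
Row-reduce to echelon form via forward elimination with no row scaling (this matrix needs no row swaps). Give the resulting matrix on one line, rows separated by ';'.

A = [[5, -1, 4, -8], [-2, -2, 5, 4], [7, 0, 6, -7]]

REF = [5 -1 4 -8; 0 -12/5 33/5 4/5; 0 0 17/4 14/3]

Forward elimination:
R2 <- R2 - (-2/5)*R1:  [     0  -12/5   33/5    4/5 ]
R3 <- R3 - (7/5)*R1:  [    0   7/5   2/5  21/5 ]
R3 <- R3 - (-7/12)*R2:  [    0     0  17/4  14/3 ]
Row echelon form:
[ 5     -1     4    -8 ]
[ 0  -12/5  33/5   4/5 ]
[ 0      0  17/4  14/3 ]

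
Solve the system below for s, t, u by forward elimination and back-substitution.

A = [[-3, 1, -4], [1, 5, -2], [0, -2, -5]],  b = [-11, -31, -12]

(-3, -4, 4)

Forward elimination on [A|b]:
R2 <- R2 - (-1/3)*R1:  [      0    16/3   -10/3  -104/3 ]
R3 <- R3 - (-3/8)*R2:  [     0      0  -25/4    -25 ]
Row echelon form:
[ -3     1     -4  |     -11 ]
[  0  16/3  -10/3  |  -104/3 ]
[  0     0  -25/4  |     -25 ]
Back-substitution:
u = (-25) / (-25/4) = 4
t = (-104/3 - (-10/3)*(4)) / (16/3) = -4
s = (-11 - (1)*(-4) - (-4)*(4)) / -3 = -3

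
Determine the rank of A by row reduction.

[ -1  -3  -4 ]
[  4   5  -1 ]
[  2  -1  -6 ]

rank(A) = 3

Row reduction:
R2 <- R2 - (-4)*R1:  [   0   -7  -17 ]
R3 <- R3 - (-2)*R1:  [   0   -7  -14 ]
R3 <- R3 - (1)*R2:  [ 0  0  3 ]
Row echelon form:
[ -1  -3   -4 ]
[  0  -7  -17 ]
[  0   0    3 ]
Nonzero rows / pivot columns: 3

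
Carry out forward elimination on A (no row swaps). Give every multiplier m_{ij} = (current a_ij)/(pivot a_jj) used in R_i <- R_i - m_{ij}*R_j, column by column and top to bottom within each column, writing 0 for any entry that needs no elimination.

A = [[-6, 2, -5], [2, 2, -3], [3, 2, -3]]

multipliers: -1/3, -1/2, 9/8

Forward elimination:
R2 <- R2 - (-1/3)*R1:  [     0    8/3  -14/3 ]
R3 <- R3 - (-1/2)*R1:  [     0      3  -11/2 ]
R3 <- R3 - (9/8)*R2:  [    0     0  -1/4 ]
Multipliers (in order of application): m_{21} = -1/3, m_{31} = -1/2, m_{32} = 9/8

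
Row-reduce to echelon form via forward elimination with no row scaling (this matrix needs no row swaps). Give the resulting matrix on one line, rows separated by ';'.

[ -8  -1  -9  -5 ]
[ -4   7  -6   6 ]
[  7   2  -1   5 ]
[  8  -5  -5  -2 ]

REF = [-8 -1 -9 -5; 0 15/2 -3/2 17/2; 0 0 -173/20 -13/20; 0 0 0 163/173]

Forward elimination:
R2 <- R2 - (1/2)*R1:  [    0  15/2  -3/2  17/2 ]
R3 <- R3 - (-7/8)*R1:  [     0    9/8  -71/8    5/8 ]
R4 <- R4 - (-1)*R1:  [   0   -6  -14   -7 ]
R3 <- R3 - (3/20)*R2:  [       0        0  -173/20   -13/20 ]
R4 <- R4 - (-4/5)*R2:  [     0      0  -76/5   -1/5 ]
R4 <- R4 - (304/173)*R3:  [       0        0        0  163/173 ]
Row echelon form:
[ -8    -1       -9       -5 ]
[  0  15/2     -3/2     17/2 ]
[  0     0  -173/20   -13/20 ]
[  0     0        0  163/173 ]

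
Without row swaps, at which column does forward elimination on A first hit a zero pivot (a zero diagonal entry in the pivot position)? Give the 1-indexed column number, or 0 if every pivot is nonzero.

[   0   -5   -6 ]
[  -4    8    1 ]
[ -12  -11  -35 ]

first zero-pivot column = 1

Naive forward elimination:
Pivot entry (1,1) is zero but row 2 has -4 in column 1 -> naive elimination stops; a row interchange (e.g. R1 <-> R2) would be required here.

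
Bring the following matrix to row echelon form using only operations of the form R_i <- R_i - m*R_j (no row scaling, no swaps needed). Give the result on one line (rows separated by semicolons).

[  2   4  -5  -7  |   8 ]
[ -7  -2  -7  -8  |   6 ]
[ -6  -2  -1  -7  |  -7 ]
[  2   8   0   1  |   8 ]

REF = [2 4 -5 -7 8; 0 12 -49/2 -65/2 34; 0 0 53/12 -11/12 -34/3; 0 0 0 1143/53 1190/53]

Forward elimination:
R2 <- R2 - (-7/2)*R1:  [     0     12  -49/2  -65/2     34 ]
R3 <- R3 - (-3)*R1:  [   0   10  -16  -28   17 ]
R4 <- R4 - (1)*R1:  [ 0  4  5  8  0 ]
R3 <- R3 - (5/6)*R2:  [      0       0   53/12  -11/12   -34/3 ]
R4 <- R4 - (1/3)*R2:  [     0      0   79/6  113/6  -34/3 ]
R4 <- R4 - (158/53)*R3:  [       0        0        0  1143/53  1190/53 ]
Row echelon form:
[ 2   4     -5       -7  |        8 ]
[ 0  12  -49/2    -65/2  |       34 ]
[ 0   0  53/12   -11/12  |    -34/3 ]
[ 0   0      0  1143/53  |  1190/53 ]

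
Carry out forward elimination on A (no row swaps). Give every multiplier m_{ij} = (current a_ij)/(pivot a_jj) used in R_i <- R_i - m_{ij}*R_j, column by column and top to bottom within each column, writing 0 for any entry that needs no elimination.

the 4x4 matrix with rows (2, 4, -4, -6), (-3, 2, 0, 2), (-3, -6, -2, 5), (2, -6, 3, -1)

multipliers: -3/2, -3/2, 1, 0, -5/4, 1/16

Forward elimination:
R2 <- R2 - (-3/2)*R1:  [  0   8  -6  -7 ]
R3 <- R3 - (-3/2)*R1:  [  0   0  -8  -4 ]
R4 <- R4 - (1)*R1:  [   0  -10    7    5 ]
R3: entry in column 2 is already 0 -> m_{32} = 0 (no row operation needed)
R4 <- R4 - (-5/4)*R2:  [     0      0   -1/2  -15/4 ]
R4 <- R4 - (1/16)*R3:  [    0     0     0  -7/2 ]
Multipliers (in order of application): m_{21} = -3/2, m_{31} = -3/2, m_{41} = 1, m_{32} = 0, m_{42} = -5/4, m_{43} = 1/16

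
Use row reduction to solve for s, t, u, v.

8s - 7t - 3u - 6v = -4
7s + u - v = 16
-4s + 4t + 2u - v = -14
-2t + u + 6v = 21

Forward elimination on [A|b]:
R2 <- R2 - (7/8)*R1:  [    0  49/8  29/8  17/4  39/2 ]
R3 <- R3 - (-1/2)*R1:  [   0  1/2  1/2   -4  -16 ]
R3 <- R3 - (4/49)*R2:  [       0        0    10/49  -213/49  -862/49 ]
R4 <- R4 - (-16/49)*R2:  [       0        0   107/49   362/49  1341/49 ]
R4 <- R4 - (107/10)*R3:  [      0       0       0  539/10  1078/5 ]
Row echelon form:
[ 8    -7     -3       -6  |       -4 ]
[ 0  49/8   29/8     17/4  |     39/2 ]
[ 0     0  10/49  -213/49  |  -862/49 ]
[ 0     0      0   539/10  |   1078/5 ]
Back-substitution:
v = (1078/5) / (539/10) = 4
u = (-862/49 - (-213/49)*(4)) / (10/49) = -1
t = (39/2 - (29/8)*(-1) - (17/4)*(4)) / (49/8) = 1
s = (-4 - (-7)*(1) - (-3)*(-1) - (-6)*(4)) / 8 = 3

(3, 1, -1, 4)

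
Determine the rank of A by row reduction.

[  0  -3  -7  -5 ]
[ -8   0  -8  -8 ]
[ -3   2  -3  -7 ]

Row reduction:
R1 <-> R2   (pivot in column 1 was zero)
[ -8   0  -8  -8 ]
[  0  -3  -7  -5 ]
[ -3   2  -3  -7 ]
R3 <- R3 - (3/8)*R1:  [  0   2   0  -4 ]
R3 <- R3 - (-2/3)*R2:  [     0      0  -14/3  -22/3 ]
Row echelon form:
[ -8   0     -8     -8 ]
[  0  -3     -7     -5 ]
[  0   0  -14/3  -22/3 ]
Nonzero rows / pivot columns: 3

rank(A) = 3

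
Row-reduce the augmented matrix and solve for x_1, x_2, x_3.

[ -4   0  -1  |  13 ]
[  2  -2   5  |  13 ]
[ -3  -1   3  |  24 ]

(-4, -3, 3)

Forward elimination on [A|b]:
R2 <- R2 - (-1/2)*R1:  [    0    -2   9/2  39/2 ]
R3 <- R3 - (3/4)*R1:  [    0    -1  15/4  57/4 ]
R3 <- R3 - (1/2)*R2:  [   0    0  3/2  9/2 ]
Row echelon form:
[ -4   0   -1  |    13 ]
[  0  -2  9/2  |  39/2 ]
[  0   0  3/2  |   9/2 ]
Back-substitution:
x_3 = (9/2) / (3/2) = 3
x_2 = (39/2 - (9/2)*(3)) / -2 = -3
x_1 = (13 - (-1)*(3)) / -4 = -4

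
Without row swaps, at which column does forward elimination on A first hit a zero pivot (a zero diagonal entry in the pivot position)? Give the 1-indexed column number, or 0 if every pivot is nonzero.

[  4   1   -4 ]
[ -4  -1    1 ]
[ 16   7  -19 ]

Naive forward elimination:
R2 <- R2 - (-1)*R1:  [  0   0  -3 ]
R3 <- R3 - (4)*R1:  [  0   3  -3 ]
Matrix at this point:
[ 4  1  -4 ]
[ 0  0  -3 ]
[ 0  3  -3 ]
Pivot entry (2,2) is zero but row 3 has 3 in column 2 -> naive elimination stops; a row interchange (e.g. R2 <-> R3) would be required here.

first zero-pivot column = 2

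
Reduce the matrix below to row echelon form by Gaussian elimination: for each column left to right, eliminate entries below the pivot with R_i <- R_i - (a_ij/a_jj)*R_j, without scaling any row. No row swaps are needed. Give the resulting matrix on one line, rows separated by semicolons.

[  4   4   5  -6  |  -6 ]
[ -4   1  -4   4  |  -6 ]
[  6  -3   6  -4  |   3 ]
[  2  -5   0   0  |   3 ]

REF = [4 4 5 -6 -6; 0 5 1 -2 -12; 0 0 3/10 7/5 -48/5; 0 0 0 16/3 -46]

Forward elimination:
R2 <- R2 - (-1)*R1:  [   0    5    1   -2  -12 ]
R3 <- R3 - (3/2)*R1:  [    0    -9  -3/2     5    12 ]
R4 <- R4 - (1/2)*R1:  [    0    -7  -5/2     3     6 ]
R3 <- R3 - (-9/5)*R2:  [     0      0   3/10    7/5  -48/5 ]
R4 <- R4 - (-7/5)*R2:  [      0       0  -11/10     1/5   -54/5 ]
R4 <- R4 - (-11/3)*R3:  [    0     0     0  16/3   -46 ]
Row echelon form:
[ 4  4     5    -6  |     -6 ]
[ 0  5     1    -2  |    -12 ]
[ 0  0  3/10   7/5  |  -48/5 ]
[ 0  0     0  16/3  |    -46 ]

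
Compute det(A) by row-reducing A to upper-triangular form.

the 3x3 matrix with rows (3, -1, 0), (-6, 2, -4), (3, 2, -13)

det(A) = 36

Forward elimination:
R2 <- R2 - (-2)*R1:  [  0   0  -4 ]
R3 <- R3 - (1)*R1:  [   0    3  -13 ]
R2 <-> R3   (pivot in column 2 was zero)
[ 3  -1    0 ]
[ 0   3  -13 ]
[ 0   0   -4 ]
Upper-triangular form:
[ 3  -1    0 ]
[ 0   3  -13 ]
[ 0   0   -4 ]
det(A) = (-1)^1 * (3) * (3) * (-4) = 36  (1 row swap -> sign -1)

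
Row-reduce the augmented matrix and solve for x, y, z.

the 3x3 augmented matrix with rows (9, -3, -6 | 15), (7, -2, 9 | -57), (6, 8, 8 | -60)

(-2, -1, -5)

Forward elimination on [A|b]:
R2 <- R2 - (7/9)*R1:  [      0     1/3    41/3  -206/3 ]
R3 <- R3 - (2/3)*R1:  [   0   10   12  -70 ]
R3 <- R3 - (30)*R2:  [    0     0  -398  1990 ]
Row echelon form:
[ 9   -3    -6  |      15 ]
[ 0  1/3  41/3  |  -206/3 ]
[ 0    0  -398  |    1990 ]
Back-substitution:
z = (1990) / -398 = -5
y = (-206/3 - (41/3)*(-5)) / (1/3) = -1
x = (15 - (-3)*(-1) - (-6)*(-5)) / 9 = -2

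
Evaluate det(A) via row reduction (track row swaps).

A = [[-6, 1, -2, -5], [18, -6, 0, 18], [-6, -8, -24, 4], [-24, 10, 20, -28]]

det(A) = 144

Forward elimination:
R2 <- R2 - (-3)*R1:  [  0  -3  -6   3 ]
R3 <- R3 - (1)*R1:  [   0   -9  -22    9 ]
R4 <- R4 - (4)*R1:  [  0   6  28  -8 ]
R3 <- R3 - (3)*R2:  [  0   0  -4   0 ]
R4 <- R4 - (-2)*R2:  [  0   0  16  -2 ]
R4 <- R4 - (-4)*R3:  [  0   0   0  -2 ]
Upper-triangular form:
[ -6   1  -2  -5 ]
[  0  -3  -6   3 ]
[  0   0  -4   0 ]
[  0   0   0  -2 ]
det(A) = (-1)^0 * (-6) * (-3) * (-4) * (-2) = 144  (0 row swaps -> sign +1)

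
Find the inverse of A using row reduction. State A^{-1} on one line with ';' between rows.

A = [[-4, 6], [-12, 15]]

Gauss-Jordan on [A | I]:
R1 <- (1/-4)*R1:  [    1  -3/2  |  -1/4     0 ]
R2 <- R2 - (-12)*R1:  [  0  -3  |  -3   1 ]
R2 <- (1/-3)*R2:  [    0     1  |     1  -1/3 ]
R1 <- R1 - (-3/2)*R2:  [    1     0  |   5/4  -1/2 ]
Right block of [I | A^{-1}] is the inverse:
[ 5/4  -1/2 ]
[   1  -1/3 ]

inverse = [5/4 -1/2; 1 -1/3]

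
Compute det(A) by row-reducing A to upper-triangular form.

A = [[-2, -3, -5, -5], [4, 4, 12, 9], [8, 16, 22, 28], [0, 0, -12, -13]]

det(A) = -24

Forward elimination:
R2 <- R2 - (-2)*R1:  [  0  -2   2  -1 ]
R3 <- R3 - (-4)*R1:  [ 0  4  2  8 ]
R3 <- R3 - (-2)*R2:  [ 0  0  6  6 ]
R4 <- R4 - (-2)*R3:  [  0   0   0  -1 ]
Upper-triangular form:
[ -2  -3  -5  -5 ]
[  0  -2   2  -1 ]
[  0   0   6   6 ]
[  0   0   0  -1 ]
det(A) = (-1)^0 * (-2) * (-2) * (6) * (-1) = -24  (0 row swaps -> sign +1)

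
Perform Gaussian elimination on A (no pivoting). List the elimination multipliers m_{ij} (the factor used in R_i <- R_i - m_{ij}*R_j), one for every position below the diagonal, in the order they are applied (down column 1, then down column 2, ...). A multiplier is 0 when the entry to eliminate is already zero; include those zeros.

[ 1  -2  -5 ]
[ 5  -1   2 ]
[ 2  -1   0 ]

Forward elimination:
R2 <- R2 - (5)*R1:  [  0   9  27 ]
R3 <- R3 - (2)*R1:  [  0   3  10 ]
R3 <- R3 - (1/3)*R2:  [ 0  0  1 ]
Multipliers (in order of application): m_{21} = 5, m_{31} = 2, m_{32} = 1/3

multipliers: 5, 2, 1/3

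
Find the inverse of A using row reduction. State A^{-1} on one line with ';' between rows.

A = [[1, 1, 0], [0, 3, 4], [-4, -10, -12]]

Gauss-Jordan on [A | I]:
R3 <- R3 - (-4)*R1:  [   0   -6  -12  |    4    0    1 ]
R2 <- (1/3)*R2:  [   0    1  4/3  |    0  1/3    0 ]
R1 <- R1 - (1)*R2:  [    1     0  -4/3  |     1  -1/3     0 ]
R3 <- R3 - (-6)*R2:  [  0   0  -4  |   4   2   1 ]
R3 <- (1/-4)*R3:  [    0     0     1  |    -1  -1/2  -1/4 ]
R1 <- R1 - (-4/3)*R3:  [    1     0     0  |  -1/3    -1  -1/3 ]
R2 <- R2 - (4/3)*R3:  [   0    1    0  |  4/3    1  1/3 ]
Right block of [I | A^{-1}] is the inverse:
[ -1/3    -1  -1/3 ]
[  4/3     1   1/3 ]
[   -1  -1/2  -1/4 ]

inverse = [-1/3 -1 -1/3; 4/3 1 1/3; -1 -1/2 -1/4]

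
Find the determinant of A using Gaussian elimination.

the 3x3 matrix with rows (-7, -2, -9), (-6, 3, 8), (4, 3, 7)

det(A) = 143

Forward elimination:
R2 <- R2 - (6/7)*R1:  [     0   33/7  110/7 ]
R3 <- R3 - (-4/7)*R1:  [    0  13/7  13/7 ]
R3 <- R3 - (13/33)*R2:  [     0      0  -13/3 ]
Upper-triangular form:
[ -7    -2     -9 ]
[  0  33/7  110/7 ]
[  0     0  -13/3 ]
det(A) = (-1)^0 * (-7) * (33/7) * (-13/3) = 143  (0 row swaps -> sign +1)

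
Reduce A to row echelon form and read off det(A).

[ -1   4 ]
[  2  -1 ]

det(A) = -7

Forward elimination:
R2 <- R2 - (-2)*R1:  [ 0  7 ]
Upper-triangular form:
[ -1  4 ]
[  0  7 ]
det(A) = (-1)^0 * (-1) * (7) = -7  (0 row swaps -> sign +1)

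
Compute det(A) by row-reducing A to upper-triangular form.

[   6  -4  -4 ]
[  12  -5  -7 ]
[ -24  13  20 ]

det(A) = 90

Forward elimination:
R2 <- R2 - (2)*R1:  [ 0  3  1 ]
R3 <- R3 - (-4)*R1:  [  0  -3   4 ]
R3 <- R3 - (-1)*R2:  [ 0  0  5 ]
Upper-triangular form:
[ 6  -4  -4 ]
[ 0   3   1 ]
[ 0   0   5 ]
det(A) = (-1)^0 * (6) * (3) * (5) = 90  (0 row swaps -> sign +1)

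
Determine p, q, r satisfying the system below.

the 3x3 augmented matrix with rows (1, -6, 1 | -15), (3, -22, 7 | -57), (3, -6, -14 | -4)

Forward elimination on [A|b]:
R2 <- R2 - (3)*R1:  [   0   -4    4  -12 ]
R3 <- R3 - (3)*R1:  [   0   12  -17   41 ]
R3 <- R3 - (-3)*R2:  [  0   0  -5   5 ]
Row echelon form:
[ 1  -6   1  |  -15 ]
[ 0  -4   4  |  -12 ]
[ 0   0  -5  |    5 ]
Back-substitution:
r = (5) / -5 = -1
q = (-12 - (4)*(-1)) / -4 = 2
p = (-15 - (-6)*(2) - (1)*(-1)) / 1 = -2

(-2, 2, -1)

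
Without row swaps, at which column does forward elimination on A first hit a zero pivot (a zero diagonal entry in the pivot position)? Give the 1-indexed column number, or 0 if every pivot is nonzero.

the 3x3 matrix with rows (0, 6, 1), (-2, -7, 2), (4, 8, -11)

Naive forward elimination:
Pivot entry (1,1) is zero but row 2 has -2 in column 1 -> naive elimination stops; a row interchange (e.g. R1 <-> R2) would be required here.

first zero-pivot column = 1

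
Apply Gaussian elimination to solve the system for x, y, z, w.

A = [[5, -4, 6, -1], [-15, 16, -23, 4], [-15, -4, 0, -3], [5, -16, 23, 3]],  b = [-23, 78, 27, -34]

Forward elimination on [A|b]:
R2 <- R2 - (-3)*R1:  [  0   4  -5   1   9 ]
R3 <- R3 - (-3)*R1:  [   0  -16   18   -6  -42 ]
R4 <- R4 - (1)*R1:  [   0  -12   17    4  -11 ]
R3 <- R3 - (-4)*R2:  [  0   0  -2  -2  -6 ]
R4 <- R4 - (-3)*R2:  [  0   0   2   7  16 ]
R4 <- R4 - (-1)*R3:  [  0   0   0   5  10 ]
Row echelon form:
[ 5  -4   6  -1  |  -23 ]
[ 0   4  -5   1  |    9 ]
[ 0   0  -2  -2  |   -6 ]
[ 0   0   0   5  |   10 ]
Back-substitution:
w = (10) / 5 = 2
z = (-6 - (-2)*(2)) / -2 = 1
y = (9 - (-5)*(1) - (1)*(2)) / 4 = 3
x = (-23 - (-4)*(3) - (6)*(1) - (-1)*(2)) / 5 = -3

(-3, 3, 1, 2)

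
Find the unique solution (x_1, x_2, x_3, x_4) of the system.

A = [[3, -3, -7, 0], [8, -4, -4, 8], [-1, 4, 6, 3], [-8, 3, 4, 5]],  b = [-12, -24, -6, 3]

Forward elimination on [A|b]:
R2 <- R2 - (8/3)*R1:  [    0     4  44/3     8     8 ]
R3 <- R3 - (-1/3)*R1:  [    0     3  11/3     3   -10 ]
R4 <- R4 - (-8/3)*R1:  [     0     -5  -44/3      5    -29 ]
R3 <- R3 - (3/4)*R2:  [     0      0  -22/3     -3    -16 ]
R4 <- R4 - (-5/4)*R2:  [    0     0  11/3    15   -19 ]
R4 <- R4 - (-1/2)*R3:  [    0     0     0  27/2   -27 ]
Row echelon form:
[ 3  -3     -7     0  |  -12 ]
[ 0   4   44/3     8  |    8 ]
[ 0   0  -22/3    -3  |  -16 ]
[ 0   0      0  27/2  |  -27 ]
Back-substitution:
x_4 = (-27) / (27/2) = -2
x_3 = (-16 - (-3)*(-2)) / (-22/3) = 3
x_2 = (8 - (44/3)*(3) - (8)*(-2)) / 4 = -5
x_1 = (-12 - (-3)*(-5) - (-7)*(3)) / 3 = -2

(-2, -5, 3, -2)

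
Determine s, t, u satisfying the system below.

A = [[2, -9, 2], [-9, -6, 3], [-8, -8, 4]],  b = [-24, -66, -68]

(5, 4, 1)

Forward elimination on [A|b]:
R2 <- R2 - (-9/2)*R1:  [     0  -93/2     12   -174 ]
R3 <- R3 - (-4)*R1:  [    0   -44    12  -164 ]
R3 <- R3 - (88/93)*R2:  [     0      0  20/31  20/31 ]
Row echelon form:
[ 2     -9      2  |    -24 ]
[ 0  -93/2     12  |   -174 ]
[ 0      0  20/31  |  20/31 ]
Back-substitution:
u = (20/31) / (20/31) = 1
t = (-174 - (12)*(1)) / (-93/2) = 4
s = (-24 - (-9)*(4) - (2)*(1)) / 2 = 5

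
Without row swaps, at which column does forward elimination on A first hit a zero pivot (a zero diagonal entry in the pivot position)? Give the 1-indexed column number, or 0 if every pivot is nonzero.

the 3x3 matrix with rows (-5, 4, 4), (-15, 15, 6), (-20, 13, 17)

first zero-pivot column = 0

Naive forward elimination:
R2 <- R2 - (3)*R1:  [  0   3  -6 ]
R3 <- R3 - (4)*R1:  [  0  -3   1 ]
R3 <- R3 - (-1)*R2:  [  0   0  -5 ]
All pivots nonzero; naive elimination completes without hitting a zero pivot.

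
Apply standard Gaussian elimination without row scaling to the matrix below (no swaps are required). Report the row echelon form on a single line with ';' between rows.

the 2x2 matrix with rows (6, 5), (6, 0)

Forward elimination:
R2 <- R2 - (1)*R1:  [  0  -5 ]
Row echelon form:
[ 6   5 ]
[ 0  -5 ]

REF = [6 5; 0 -5]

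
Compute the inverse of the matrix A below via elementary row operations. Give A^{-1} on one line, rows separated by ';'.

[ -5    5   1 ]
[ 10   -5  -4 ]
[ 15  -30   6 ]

inverse = [2 4/5 1/5; 8/5 3/5 2/15; 3 1 1/3]

Gauss-Jordan on [A | I]:
R1 <- (1/-5)*R1:  [    1    -1  -1/5  |  -1/5     0     0 ]
R2 <- R2 - (10)*R1:  [  0   5  -2  |   2   1   0 ]
R3 <- R3 - (15)*R1:  [   0  -15    9  |    3    0    1 ]
R2 <- (1/5)*R2:  [    0     1  -2/5  |   2/5   1/5     0 ]
R1 <- R1 - (-1)*R2:  [    1     0  -3/5  |   1/5   1/5     0 ]
R3 <- R3 - (-15)*R2:  [ 0  0  3  |  9  3  1 ]
R3 <- (1/3)*R3:  [   0    0    1  |    3    1  1/3 ]
R1 <- R1 - (-3/5)*R3:  [   1    0    0  |    2  4/5  1/5 ]
R2 <- R2 - (-2/5)*R3:  [    0     1     0  |   8/5   3/5  2/15 ]
Right block of [I | A^{-1}] is the inverse:
[   2  4/5   1/5 ]
[ 8/5  3/5  2/15 ]
[   3    1   1/3 ]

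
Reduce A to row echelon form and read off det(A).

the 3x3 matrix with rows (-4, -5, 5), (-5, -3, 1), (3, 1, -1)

det(A) = 22

Forward elimination:
R2 <- R2 - (5/4)*R1:  [     0   13/4  -21/4 ]
R3 <- R3 - (-3/4)*R1:  [     0  -11/4   11/4 ]
R3 <- R3 - (-11/13)*R2:  [      0       0  -22/13 ]
Upper-triangular form:
[ -4    -5       5 ]
[  0  13/4   -21/4 ]
[  0     0  -22/13 ]
det(A) = (-1)^0 * (-4) * (13/4) * (-22/13) = 22  (0 row swaps -> sign +1)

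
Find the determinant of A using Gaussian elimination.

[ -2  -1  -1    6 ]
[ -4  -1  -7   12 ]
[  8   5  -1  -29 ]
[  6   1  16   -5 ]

Forward elimination:
R2 <- R2 - (2)*R1:  [  0   1  -5   0 ]
R3 <- R3 - (-4)*R1:  [  0   1  -5  -5 ]
R4 <- R4 - (-3)*R1:  [  0  -2  13  13 ]
R3 <- R3 - (1)*R2:  [  0   0   0  -5 ]
R4 <- R4 - (-2)*R2:  [  0   0   3  13 ]
R3 <-> R4   (pivot in column 3 was zero)
[ -2  -1  -1   6 ]
[  0   1  -5   0 ]
[  0   0   3  13 ]
[  0   0   0  -5 ]
Upper-triangular form:
[ -2  -1  -1   6 ]
[  0   1  -5   0 ]
[  0   0   3  13 ]
[  0   0   0  -5 ]
det(A) = (-1)^1 * (-2) * (1) * (3) * (-5) = -30  (1 row swap -> sign -1)

det(A) = -30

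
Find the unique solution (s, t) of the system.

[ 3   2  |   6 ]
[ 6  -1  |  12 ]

(2, 0)

Forward elimination on [A|b]:
R2 <- R2 - (2)*R1:  [  0  -5   0 ]
Row echelon form:
[ 3   2  |  6 ]
[ 0  -5  |  0 ]
Back-substitution:
t = (0) / -5 = 0
s = (6 - (2)*(0)) / 3 = 2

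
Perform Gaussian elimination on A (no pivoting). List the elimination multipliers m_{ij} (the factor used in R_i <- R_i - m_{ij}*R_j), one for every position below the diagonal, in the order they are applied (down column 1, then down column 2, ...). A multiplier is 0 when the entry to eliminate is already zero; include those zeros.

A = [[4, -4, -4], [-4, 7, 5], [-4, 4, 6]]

Forward elimination:
R2 <- R2 - (-1)*R1:  [ 0  3  1 ]
R3 <- R3 - (-1)*R1:  [ 0  0  2 ]
R3: entry in column 2 is already 0 -> m_{32} = 0 (no row operation needed)
Multipliers (in order of application): m_{21} = -1, m_{31} = -1, m_{32} = 0

multipliers: -1, -1, 0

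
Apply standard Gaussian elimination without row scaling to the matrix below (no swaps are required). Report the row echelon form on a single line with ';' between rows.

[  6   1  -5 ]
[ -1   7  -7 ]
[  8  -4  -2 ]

REF = [6 1 -5; 0 43/6 -47/6; 0 0 -50/43]

Forward elimination:
R2 <- R2 - (-1/6)*R1:  [     0   43/6  -47/6 ]
R3 <- R3 - (4/3)*R1:  [     0  -16/3   14/3 ]
R3 <- R3 - (-32/43)*R2:  [      0       0  -50/43 ]
Row echelon form:
[ 6     1      -5 ]
[ 0  43/6   -47/6 ]
[ 0     0  -50/43 ]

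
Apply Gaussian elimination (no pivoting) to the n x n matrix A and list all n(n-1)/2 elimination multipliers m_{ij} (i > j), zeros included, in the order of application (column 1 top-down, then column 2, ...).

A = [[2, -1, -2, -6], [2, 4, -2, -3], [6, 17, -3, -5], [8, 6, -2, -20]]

Forward elimination:
R2 <- R2 - (1)*R1:  [ 0  5  0  3 ]
R3 <- R3 - (3)*R1:  [  0  20   3  13 ]
R4 <- R4 - (4)*R1:  [  0  10   6   4 ]
R3 <- R3 - (4)*R2:  [ 0  0  3  1 ]
R4 <- R4 - (2)*R2:  [  0   0   6  -2 ]
R4 <- R4 - (2)*R3:  [  0   0   0  -4 ]
Multipliers (in order of application): m_{21} = 1, m_{31} = 3, m_{41} = 4, m_{32} = 4, m_{42} = 2, m_{43} = 2

multipliers: 1, 3, 4, 4, 2, 2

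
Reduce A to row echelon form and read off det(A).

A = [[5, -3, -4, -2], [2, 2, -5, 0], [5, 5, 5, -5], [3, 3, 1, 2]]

det(A) = 1240

Forward elimination:
R2 <- R2 - (2/5)*R1:  [     0   16/5  -17/5    4/5 ]
R3 <- R3 - (1)*R1:  [  0   8   9  -3 ]
R4 <- R4 - (3/5)*R1:  [    0  24/5  17/5  16/5 ]
R3 <- R3 - (5/2)*R2:  [    0     0  35/2    -5 ]
R4 <- R4 - (3/2)*R2:  [    0     0  17/2     2 ]
R4 <- R4 - (17/35)*R3:  [    0     0     0  31/7 ]
Upper-triangular form:
[ 5    -3     -4    -2 ]
[ 0  16/5  -17/5   4/5 ]
[ 0     0   35/2    -5 ]
[ 0     0      0  31/7 ]
det(A) = (-1)^0 * (5) * (16/5) * (35/2) * (31/7) = 1240  (0 row swaps -> sign +1)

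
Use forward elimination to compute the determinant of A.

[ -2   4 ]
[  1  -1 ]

Forward elimination:
R2 <- R2 - (-1/2)*R1:  [ 0  1 ]
Upper-triangular form:
[ -2  4 ]
[  0  1 ]
det(A) = (-1)^0 * (-2) * (1) = -2  (0 row swaps -> sign +1)

det(A) = -2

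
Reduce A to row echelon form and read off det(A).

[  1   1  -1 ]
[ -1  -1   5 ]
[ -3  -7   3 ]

Forward elimination:
R2 <- R2 - (-1)*R1:  [ 0  0  4 ]
R3 <- R3 - (-3)*R1:  [  0  -4   0 ]
R2 <-> R3   (pivot in column 2 was zero)
[ 1   1  -1 ]
[ 0  -4   0 ]
[ 0   0   4 ]
Upper-triangular form:
[ 1   1  -1 ]
[ 0  -4   0 ]
[ 0   0   4 ]
det(A) = (-1)^1 * (1) * (-4) * (4) = 16  (1 row swap -> sign -1)

det(A) = 16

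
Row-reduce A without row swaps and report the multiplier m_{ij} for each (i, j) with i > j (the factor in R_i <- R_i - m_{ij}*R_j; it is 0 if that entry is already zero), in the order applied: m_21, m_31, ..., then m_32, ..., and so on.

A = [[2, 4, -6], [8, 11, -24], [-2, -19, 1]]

Forward elimination:
R2 <- R2 - (4)*R1:  [  0  -5   0 ]
R3 <- R3 - (-1)*R1:  [   0  -15   -5 ]
R3 <- R3 - (3)*R2:  [  0   0  -5 ]
Multipliers (in order of application): m_{21} = 4, m_{31} = -1, m_{32} = 3

multipliers: 4, -1, 3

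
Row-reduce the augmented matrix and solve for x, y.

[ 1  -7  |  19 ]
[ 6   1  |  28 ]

Forward elimination on [A|b]:
R2 <- R2 - (6)*R1:  [   0   43  -86 ]
Row echelon form:
[ 1  -7  |   19 ]
[ 0  43  |  -86 ]
Back-substitution:
y = (-86) / 43 = -2
x = (19 - (-7)*(-2)) / 1 = 5

(5, -2)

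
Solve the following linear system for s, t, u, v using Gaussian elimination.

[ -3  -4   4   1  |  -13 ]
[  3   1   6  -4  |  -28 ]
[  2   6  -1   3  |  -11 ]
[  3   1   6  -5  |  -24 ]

Forward elimination on [A|b]:
R2 <- R2 - (-1)*R1:  [   0   -3   10   -3  -41 ]
R3 <- R3 - (-2/3)*R1:  [     0   10/3    5/3   11/3  -59/3 ]
R4 <- R4 - (-1)*R1:  [   0   -3   10   -4  -37 ]
R3 <- R3 - (-10/9)*R2:  [      0       0   115/9     1/3  -587/9 ]
R4 <- R4 - (1)*R2:  [  0   0   0  -1   4 ]
Row echelon form:
[ -3  -4      4    1  |     -13 ]
[  0  -3     10   -3  |     -41 ]
[  0   0  115/9  1/3  |  -587/9 ]
[  0   0      0   -1  |       4 ]
Back-substitution:
v = (4) / -1 = -4
u = (-587/9 - (1/3)*(-4)) / (115/9) = -5
t = (-41 - (10)*(-5) - (-3)*(-4)) / -3 = 1
s = (-13 - (-4)*(1) - (4)*(-5) - (1)*(-4)) / -3 = -5

(-5, 1, -5, -4)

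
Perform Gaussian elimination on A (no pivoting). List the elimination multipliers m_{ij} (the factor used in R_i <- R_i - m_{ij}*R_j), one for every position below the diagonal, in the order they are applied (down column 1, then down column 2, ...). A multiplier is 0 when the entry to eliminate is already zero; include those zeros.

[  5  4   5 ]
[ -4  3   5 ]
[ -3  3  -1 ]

multipliers: -4/5, -3/5, 27/31

Forward elimination:
R2 <- R2 - (-4/5)*R1:  [    0  31/5     9 ]
R3 <- R3 - (-3/5)*R1:  [    0  27/5     2 ]
R3 <- R3 - (27/31)*R2:  [       0        0  -181/31 ]
Multipliers (in order of application): m_{21} = -4/5, m_{31} = -3/5, m_{32} = 27/31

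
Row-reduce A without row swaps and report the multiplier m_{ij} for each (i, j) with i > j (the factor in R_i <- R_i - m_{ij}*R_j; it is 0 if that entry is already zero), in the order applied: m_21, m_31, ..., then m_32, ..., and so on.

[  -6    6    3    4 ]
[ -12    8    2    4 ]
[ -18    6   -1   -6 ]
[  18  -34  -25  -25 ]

Forward elimination:
R2 <- R2 - (2)*R1:  [  0  -4  -4  -4 ]
R3 <- R3 - (3)*R1:  [   0  -12  -10  -18 ]
R4 <- R4 - (-3)*R1:  [   0  -16  -16  -13 ]
R3 <- R3 - (3)*R2:  [  0   0   2  -6 ]
R4 <- R4 - (4)*R2:  [ 0  0  0  3 ]
R4: entry in column 3 is already 0 -> m_{43} = 0 (no row operation needed)
Multipliers (in order of application): m_{21} = 2, m_{31} = 3, m_{41} = -3, m_{32} = 3, m_{42} = 4, m_{43} = 0

multipliers: 2, 3, -3, 3, 4, 0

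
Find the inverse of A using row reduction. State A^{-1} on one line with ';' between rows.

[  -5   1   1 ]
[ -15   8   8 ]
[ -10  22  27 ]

Gauss-Jordan on [A | I]:
R1 <- (1/-5)*R1:  [    1  -1/5  -1/5  |  -1/5     0     0 ]
R2 <- R2 - (-15)*R1:  [  0   5   5  |  -3   1   0 ]
R3 <- R3 - (-10)*R1:  [  0  20  25  |  -2   0   1 ]
R2 <- (1/5)*R2:  [    0     1     1  |  -3/5   1/5     0 ]
R1 <- R1 - (-1/5)*R2:  [     1      0      0  |  -8/25   1/25      0 ]
R3 <- R3 - (20)*R2:  [  0   0   5  |  10  -4   1 ]
R3 <- (1/5)*R3:  [    0     0     1  |     2  -4/5   1/5 ]
R2 <- R2 - (1)*R3:  [     0      1      0  |  -13/5      1   -1/5 ]
Right block of [I | A^{-1}] is the inverse:
[ -8/25  1/25     0 ]
[ -13/5     1  -1/5 ]
[     2  -4/5   1/5 ]

inverse = [-8/25 1/25 0; -13/5 1 -1/5; 2 -4/5 1/5]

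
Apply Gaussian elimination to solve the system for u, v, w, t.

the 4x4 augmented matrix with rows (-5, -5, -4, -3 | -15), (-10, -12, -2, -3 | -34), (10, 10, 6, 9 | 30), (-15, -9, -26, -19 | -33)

(1, 2, 0, 0)

Forward elimination on [A|b]:
R2 <- R2 - (2)*R1:  [  0  -2   6   3  -4 ]
R3 <- R3 - (-2)*R1:  [  0   0  -2   3   0 ]
R4 <- R4 - (3)*R1:  [   0    6  -14  -10   12 ]
R4 <- R4 - (-3)*R2:  [  0   0   4  -1   0 ]
R4 <- R4 - (-2)*R3:  [ 0  0  0  5  0 ]
Row echelon form:
[ -5  -5  -4  -3  |  -15 ]
[  0  -2   6   3  |   -4 ]
[  0   0  -2   3  |    0 ]
[  0   0   0   5  |    0 ]
Back-substitution:
t = (0) / 5 = 0
w = (0 - (3)*(0)) / -2 = 0
v = (-4 - (6)*(0) - (3)*(0)) / -2 = 2
u = (-15 - (-5)*(2) - (-4)*(0) - (-3)*(0)) / -5 = 1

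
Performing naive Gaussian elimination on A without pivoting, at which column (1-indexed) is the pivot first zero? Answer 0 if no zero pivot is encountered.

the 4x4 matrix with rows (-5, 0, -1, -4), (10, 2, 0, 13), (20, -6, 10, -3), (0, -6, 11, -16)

Naive forward elimination:
R2 <- R2 - (-2)*R1:  [  0   2  -2   5 ]
R3 <- R3 - (-4)*R1:  [   0   -6    6  -19 ]
R3 <- R3 - (-3)*R2:  [  0   0   0  -4 ]
R4 <- R4 - (-3)*R2:  [  0   0   5  -1 ]
Matrix at this point:
[ -5  0  -1  -4 ]
[  0  2  -2   5 ]
[  0  0   0  -4 ]
[  0  0   5  -1 ]
Pivot entry (3,3) is zero but row 4 has 5 in column 3 -> naive elimination stops; a row interchange (e.g. R3 <-> R4) would be required here.

first zero-pivot column = 3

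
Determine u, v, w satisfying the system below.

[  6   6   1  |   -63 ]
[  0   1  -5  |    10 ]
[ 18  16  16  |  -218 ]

(-5, -5, -3)

Forward elimination on [A|b]:
R3 <- R3 - (3)*R1:  [   0   -2   13  -29 ]
R3 <- R3 - (-2)*R2:  [  0   0   3  -9 ]
Row echelon form:
[ 6  6   1  |  -63 ]
[ 0  1  -5  |   10 ]
[ 0  0   3  |   -9 ]
Back-substitution:
w = (-9) / 3 = -3
v = (10 - (-5)*(-3)) / 1 = -5
u = (-63 - (6)*(-5) - (1)*(-3)) / 6 = -5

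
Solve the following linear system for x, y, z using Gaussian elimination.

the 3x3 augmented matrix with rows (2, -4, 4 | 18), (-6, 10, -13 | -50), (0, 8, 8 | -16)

(5, -2, 0)

Forward elimination on [A|b]:
R2 <- R2 - (-3)*R1:  [  0  -2  -1   4 ]
R3 <- R3 - (-4)*R2:  [ 0  0  4  0 ]
Row echelon form:
[ 2  -4   4  |  18 ]
[ 0  -2  -1  |   4 ]
[ 0   0   4  |   0 ]
Back-substitution:
z = (0) / 4 = 0
y = (4 - (-1)*(0)) / -2 = -2
x = (18 - (-4)*(-2) - (4)*(0)) / 2 = 5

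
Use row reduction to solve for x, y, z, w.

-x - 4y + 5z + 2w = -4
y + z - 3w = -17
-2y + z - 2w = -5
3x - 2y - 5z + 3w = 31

Forward elimination on [A|b]:
R4 <- R4 - (-3)*R1:  [   0  -14   10    9   19 ]
R3 <- R3 - (-2)*R2:  [   0    0    3   -8  -39 ]
R4 <- R4 - (-14)*R2:  [    0     0    24   -33  -219 ]
R4 <- R4 - (8)*R3:  [  0   0   0  31  93 ]
Row echelon form:
[ -1  -4  5   2  |   -4 ]
[  0   1  1  -3  |  -17 ]
[  0   0  3  -8  |  -39 ]
[  0   0  0  31  |   93 ]
Back-substitution:
w = (93) / 31 = 3
z = (-39 - (-8)*(3)) / 3 = -5
y = (-17 - (1)*(-5) - (-3)*(3)) / 1 = -3
x = (-4 - (-4)*(-3) - (5)*(-5) - (2)*(3)) / -1 = -3

(-3, -3, -5, 3)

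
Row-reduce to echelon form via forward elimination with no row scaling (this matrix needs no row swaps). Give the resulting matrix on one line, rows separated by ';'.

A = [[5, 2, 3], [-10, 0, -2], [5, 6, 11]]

REF = [5 2 3; 0 4 4; 0 0 4]

Forward elimination:
R2 <- R2 - (-2)*R1:  [ 0  4  4 ]
R3 <- R3 - (1)*R1:  [ 0  4  8 ]
R3 <- R3 - (1)*R2:  [ 0  0  4 ]
Row echelon form:
[ 5  2  3 ]
[ 0  4  4 ]
[ 0  0  4 ]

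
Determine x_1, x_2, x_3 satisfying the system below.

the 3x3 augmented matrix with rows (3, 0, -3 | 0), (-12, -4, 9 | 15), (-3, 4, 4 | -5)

Forward elimination on [A|b]:
R2 <- R2 - (-4)*R1:  [  0  -4  -3  15 ]
R3 <- R3 - (-1)*R1:  [  0   4   1  -5 ]
R3 <- R3 - (-1)*R2:  [  0   0  -2  10 ]
Row echelon form:
[ 3   0  -3  |   0 ]
[ 0  -4  -3  |  15 ]
[ 0   0  -2  |  10 ]
Back-substitution:
x_3 = (10) / -2 = -5
x_2 = (15 - (-3)*(-5)) / -4 = 0
x_1 = (0 - (-3)*(-5)) / 3 = -5

(-5, 0, -5)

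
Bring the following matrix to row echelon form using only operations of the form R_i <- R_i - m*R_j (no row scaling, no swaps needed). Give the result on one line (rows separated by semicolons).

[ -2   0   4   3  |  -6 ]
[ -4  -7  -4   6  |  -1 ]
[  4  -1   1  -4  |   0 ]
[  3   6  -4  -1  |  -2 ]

Forward elimination:
R2 <- R2 - (2)*R1:  [   0   -7  -12    0   11 ]
R3 <- R3 - (-2)*R1:  [   0   -1    9    2  -12 ]
R4 <- R4 - (-3/2)*R1:  [   0    6    2  7/2  -11 ]
R3 <- R3 - (1/7)*R2:  [     0      0   75/7      2  -95/7 ]
R4 <- R4 - (-6/7)*R2:  [     0      0  -58/7    7/2  -11/7 ]
R4 <- R4 - (-58/75)*R3:  [       0        0        0  757/150  -181/15 ]
Row echelon form:
[ -2   0     4        3  |       -6 ]
[  0  -7   -12        0  |       11 ]
[  0   0  75/7        2  |    -95/7 ]
[  0   0     0  757/150  |  -181/15 ]

REF = [-2 0 4 3 -6; 0 -7 -12 0 11; 0 0 75/7 2 -95/7; 0 0 0 757/150 -181/15]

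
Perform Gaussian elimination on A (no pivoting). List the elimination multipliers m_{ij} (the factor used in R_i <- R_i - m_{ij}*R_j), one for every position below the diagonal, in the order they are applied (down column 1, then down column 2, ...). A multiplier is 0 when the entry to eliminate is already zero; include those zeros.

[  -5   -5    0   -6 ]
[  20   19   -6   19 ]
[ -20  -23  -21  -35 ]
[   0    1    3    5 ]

multipliers: -4, 4, 0, 3, -1, 1

Forward elimination:
R2 <- R2 - (-4)*R1:  [  0  -1  -6  -5 ]
R3 <- R3 - (4)*R1:  [   0   -3  -21  -11 ]
R4: entry in column 1 is already 0 -> m_{41} = 0 (no row operation needed)
R3 <- R3 - (3)*R2:  [  0   0  -3   4 ]
R4 <- R4 - (-1)*R2:  [  0   0  -3   0 ]
R4 <- R4 - (1)*R3:  [  0   0   0  -4 ]
Multipliers (in order of application): m_{21} = -4, m_{31} = 4, m_{41} = 0, m_{32} = 3, m_{42} = -1, m_{43} = 1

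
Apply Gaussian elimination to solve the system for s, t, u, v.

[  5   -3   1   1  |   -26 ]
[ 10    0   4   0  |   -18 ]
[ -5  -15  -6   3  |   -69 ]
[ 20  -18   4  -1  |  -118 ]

Forward elimination on [A|b]:
R2 <- R2 - (2)*R1:  [  0   6   2  -2  34 ]
R3 <- R3 - (-1)*R1:  [   0  -18   -5    4  -95 ]
R4 <- R4 - (4)*R1:  [   0   -6    0   -5  -14 ]
R3 <- R3 - (-3)*R2:  [  0   0   1  -2   7 ]
R4 <- R4 - (-1)*R2:  [  0   0   2  -7  20 ]
R4 <- R4 - (2)*R3:  [  0   0   0  -3   6 ]
Row echelon form:
[ 5  -3  1   1  |  -26 ]
[ 0   6  2  -2  |   34 ]
[ 0   0  1  -2  |    7 ]
[ 0   0  0  -3  |    6 ]
Back-substitution:
v = (6) / -3 = -2
u = (7 - (-2)*(-2)) / 1 = 3
t = (34 - (2)*(3) - (-2)*(-2)) / 6 = 4
s = (-26 - (-3)*(4) - (1)*(3) - (1)*(-2)) / 5 = -3

(-3, 4, 3, -2)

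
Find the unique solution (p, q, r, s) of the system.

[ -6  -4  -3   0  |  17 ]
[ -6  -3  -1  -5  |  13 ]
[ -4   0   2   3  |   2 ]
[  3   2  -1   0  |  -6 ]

(-1, -2, -1, 0)

Forward elimination on [A|b]:
R2 <- R2 - (1)*R1:  [  0   1   2  -5  -4 ]
R3 <- R3 - (2/3)*R1:  [     0    8/3      4      3  -28/3 ]
R4 <- R4 - (-1/2)*R1:  [    0     0  -5/2     0   5/2 ]
R3 <- R3 - (8/3)*R2:  [    0     0  -4/3  49/3   4/3 ]
R4 <- R4 - (15/8)*R3:  [      0       0       0  -245/8       0 ]
Row echelon form:
[ -6  -4    -3       0  |   17 ]
[  0   1     2      -5  |   -4 ]
[  0   0  -4/3    49/3  |  4/3 ]
[  0   0     0  -245/8  |    0 ]
Back-substitution:
s = (0) / (-245/8) = 0
r = (4/3 - (49/3)*(0)) / (-4/3) = -1
q = (-4 - (2)*(-1) - (-5)*(0)) / 1 = -2
p = (17 - (-4)*(-2) - (-3)*(-1)) / -6 = -1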